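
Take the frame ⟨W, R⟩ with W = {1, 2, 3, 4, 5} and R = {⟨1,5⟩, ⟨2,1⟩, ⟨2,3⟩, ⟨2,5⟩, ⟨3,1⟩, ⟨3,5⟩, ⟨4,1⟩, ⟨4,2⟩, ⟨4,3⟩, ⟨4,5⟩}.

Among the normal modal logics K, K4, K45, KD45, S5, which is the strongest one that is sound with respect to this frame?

K4

Transitive (axiom 4): yes — every two-step R-path is closed by a direct edge.
Euclidean (axiom 5): no — 2 R 1 and 2 R 3, but not 1 R 3.
Serial (axiom D): no — 5 has no R-successor.
Reflexive (axiom T): no — 1 is not related to itself.
So F validates K, K4; K45 would additionally require R to be Euclidean. The strongest is K4.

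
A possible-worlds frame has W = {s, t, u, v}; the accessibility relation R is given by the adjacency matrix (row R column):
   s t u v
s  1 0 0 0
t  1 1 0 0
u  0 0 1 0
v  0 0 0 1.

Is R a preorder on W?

Reflexive: yes — every world is R-related to itself.
Transitive: yes — every two-step R-path is closed by a direct edge.
So R is a preorder.

Yes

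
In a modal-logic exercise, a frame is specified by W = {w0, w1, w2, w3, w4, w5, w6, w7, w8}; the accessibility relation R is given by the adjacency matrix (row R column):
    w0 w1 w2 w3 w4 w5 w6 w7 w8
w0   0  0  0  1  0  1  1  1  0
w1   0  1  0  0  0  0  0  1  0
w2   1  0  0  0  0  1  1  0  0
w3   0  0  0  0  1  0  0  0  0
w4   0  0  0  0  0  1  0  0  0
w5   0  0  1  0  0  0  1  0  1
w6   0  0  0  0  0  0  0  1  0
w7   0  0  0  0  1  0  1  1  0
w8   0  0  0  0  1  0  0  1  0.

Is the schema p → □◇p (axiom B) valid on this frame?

The schema B characterises exactly the symmetric frames.
Symmetric: no — w0 R w3 but not w3 R w0.

No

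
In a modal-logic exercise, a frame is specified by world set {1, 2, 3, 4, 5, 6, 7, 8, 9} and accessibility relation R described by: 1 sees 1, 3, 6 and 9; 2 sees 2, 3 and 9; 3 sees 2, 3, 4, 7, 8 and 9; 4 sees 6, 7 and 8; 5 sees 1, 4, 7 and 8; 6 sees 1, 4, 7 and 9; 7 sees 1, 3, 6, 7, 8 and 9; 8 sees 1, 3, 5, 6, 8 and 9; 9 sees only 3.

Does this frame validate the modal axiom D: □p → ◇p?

Yes

The schema D characterises exactly the serial frames.
Serial: yes — every world has a successor (e.g. 1 R 1).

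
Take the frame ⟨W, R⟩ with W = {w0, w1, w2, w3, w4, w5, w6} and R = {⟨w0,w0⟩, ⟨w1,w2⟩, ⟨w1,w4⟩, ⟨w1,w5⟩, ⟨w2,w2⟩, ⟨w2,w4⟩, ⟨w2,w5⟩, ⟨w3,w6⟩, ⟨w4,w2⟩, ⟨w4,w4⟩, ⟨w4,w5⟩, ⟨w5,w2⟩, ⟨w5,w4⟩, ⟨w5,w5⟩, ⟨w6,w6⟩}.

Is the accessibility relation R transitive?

Transitive: yes — every two-step R-path is closed by a direct edge.

Yes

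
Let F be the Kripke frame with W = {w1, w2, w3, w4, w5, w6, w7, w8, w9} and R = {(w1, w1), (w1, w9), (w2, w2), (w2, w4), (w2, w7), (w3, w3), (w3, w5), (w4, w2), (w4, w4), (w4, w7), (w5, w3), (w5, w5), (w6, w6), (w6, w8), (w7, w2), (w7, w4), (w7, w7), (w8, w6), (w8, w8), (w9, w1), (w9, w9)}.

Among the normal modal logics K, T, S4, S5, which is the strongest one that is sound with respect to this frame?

S5

Reflexive (axiom T): yes — every world is R-related to itself.
Transitive (axiom 4): yes — every two-step R-path is closed by a direct edge.
Euclidean (axiom 5): yes — any two successors of a common world are R-related.
So F validates K, T, S4, S5. The strongest is S5.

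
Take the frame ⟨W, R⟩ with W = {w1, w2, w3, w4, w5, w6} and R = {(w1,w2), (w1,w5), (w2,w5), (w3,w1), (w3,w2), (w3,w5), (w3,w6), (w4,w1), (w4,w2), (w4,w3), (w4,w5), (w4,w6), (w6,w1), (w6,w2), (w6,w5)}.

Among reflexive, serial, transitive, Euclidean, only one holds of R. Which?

transitive

Reflexive: no — w1 is not related to itself.
Serial: no — w5 has no R-successor.
Transitive: yes — every two-step R-path is closed by a direct edge.
Euclidean: no — w1 R w5 and w1 R w2, but not w5 R w2.
Only transitive holds.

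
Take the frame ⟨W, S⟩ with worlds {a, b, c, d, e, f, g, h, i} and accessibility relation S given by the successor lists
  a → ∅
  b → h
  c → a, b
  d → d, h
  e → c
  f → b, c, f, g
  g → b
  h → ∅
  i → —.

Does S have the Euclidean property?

Euclidean: no — c S a and c S b, but not a S b.

No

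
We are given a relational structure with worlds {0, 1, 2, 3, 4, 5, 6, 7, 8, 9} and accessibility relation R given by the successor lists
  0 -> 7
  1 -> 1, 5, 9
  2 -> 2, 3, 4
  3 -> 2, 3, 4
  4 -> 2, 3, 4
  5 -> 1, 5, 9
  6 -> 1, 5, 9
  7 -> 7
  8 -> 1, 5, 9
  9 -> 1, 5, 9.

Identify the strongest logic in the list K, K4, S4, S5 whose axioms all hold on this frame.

K4

Transitive (axiom 4): yes — every two-step R-path is closed by a direct edge.
Reflexive (axiom T): no — 0 is not related to itself.
Euclidean (axiom 5): yes — any two successors of a common world are R-related.
So F validates K, K4; S4 would additionally require R to be reflexive. The strongest is K4.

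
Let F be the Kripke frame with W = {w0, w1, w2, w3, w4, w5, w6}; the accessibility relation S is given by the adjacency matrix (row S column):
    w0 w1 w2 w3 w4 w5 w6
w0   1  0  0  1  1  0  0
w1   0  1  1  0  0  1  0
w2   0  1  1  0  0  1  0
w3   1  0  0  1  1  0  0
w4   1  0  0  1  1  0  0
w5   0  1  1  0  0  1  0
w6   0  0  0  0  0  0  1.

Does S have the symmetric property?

Symmetric: yes — every pair in S has its reverse in S.

Yes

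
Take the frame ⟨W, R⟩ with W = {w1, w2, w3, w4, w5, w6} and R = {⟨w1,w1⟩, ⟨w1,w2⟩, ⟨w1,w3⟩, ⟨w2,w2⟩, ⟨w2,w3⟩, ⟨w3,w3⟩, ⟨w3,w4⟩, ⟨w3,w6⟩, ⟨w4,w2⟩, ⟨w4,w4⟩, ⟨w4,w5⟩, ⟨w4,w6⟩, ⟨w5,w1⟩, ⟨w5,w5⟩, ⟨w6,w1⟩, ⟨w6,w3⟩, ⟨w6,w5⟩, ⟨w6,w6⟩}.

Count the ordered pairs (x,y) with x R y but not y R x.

10

Enumerating: (w1,w2), (w1,w3), (w2,w3), (w3,w4), (w4,w2), (w4,w5), (w4,w6), (w5,w1), (w6,w1), (w6,w5).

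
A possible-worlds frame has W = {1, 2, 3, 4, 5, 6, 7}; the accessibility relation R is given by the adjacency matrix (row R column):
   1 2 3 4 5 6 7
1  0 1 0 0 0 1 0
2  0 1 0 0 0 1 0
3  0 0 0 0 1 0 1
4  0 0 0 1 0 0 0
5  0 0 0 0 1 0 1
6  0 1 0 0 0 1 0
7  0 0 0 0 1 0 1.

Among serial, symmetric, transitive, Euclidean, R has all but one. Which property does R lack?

symmetric

Serial: yes — every world has a successor (e.g. 1 R 2).
Symmetric: no — 1 R 2 but not 2 R 1.
Transitive: yes — every two-step R-path is closed by a direct edge.
Euclidean: yes — any two successors of a common world are R-related.
Only symmetric fails.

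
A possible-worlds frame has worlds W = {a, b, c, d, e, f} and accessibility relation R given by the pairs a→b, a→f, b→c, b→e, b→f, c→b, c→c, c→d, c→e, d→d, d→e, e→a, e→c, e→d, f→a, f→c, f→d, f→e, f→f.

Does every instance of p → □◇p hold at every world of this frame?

The schema B characterises exactly the symmetric frames.
Symmetric: no — a R b but not b R a.

No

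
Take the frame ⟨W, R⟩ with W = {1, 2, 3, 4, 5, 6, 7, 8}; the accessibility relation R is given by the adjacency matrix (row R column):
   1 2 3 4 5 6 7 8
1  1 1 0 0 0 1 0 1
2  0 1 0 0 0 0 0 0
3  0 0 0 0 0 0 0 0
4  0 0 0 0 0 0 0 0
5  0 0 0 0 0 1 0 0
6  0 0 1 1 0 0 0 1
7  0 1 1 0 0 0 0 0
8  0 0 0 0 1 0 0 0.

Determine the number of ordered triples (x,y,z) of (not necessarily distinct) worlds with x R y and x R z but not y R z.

24

Enumerating: (1,2,1), (1,2,6), (1,2,8), (1,6,1), (1,6,2), (1,6,6), (1,8,1), (1,8,2), (1,8,6), (1,8,8), (5,6,6), (6,3,3), … and 12 more.
Total: 24.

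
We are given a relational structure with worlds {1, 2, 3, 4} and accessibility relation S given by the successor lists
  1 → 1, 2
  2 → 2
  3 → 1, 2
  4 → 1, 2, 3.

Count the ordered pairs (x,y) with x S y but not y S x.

Enumerating: (1,2), (3,1), (3,2), (4,1), (4,2), (4,3).

6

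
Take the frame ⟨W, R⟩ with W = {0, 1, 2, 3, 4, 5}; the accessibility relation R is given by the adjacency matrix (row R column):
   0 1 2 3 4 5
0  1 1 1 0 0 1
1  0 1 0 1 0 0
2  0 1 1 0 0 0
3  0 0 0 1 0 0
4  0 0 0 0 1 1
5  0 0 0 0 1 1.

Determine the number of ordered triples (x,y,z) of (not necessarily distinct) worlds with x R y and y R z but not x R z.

3

Enumerating: (0,1,3), (0,5,4), (2,1,3).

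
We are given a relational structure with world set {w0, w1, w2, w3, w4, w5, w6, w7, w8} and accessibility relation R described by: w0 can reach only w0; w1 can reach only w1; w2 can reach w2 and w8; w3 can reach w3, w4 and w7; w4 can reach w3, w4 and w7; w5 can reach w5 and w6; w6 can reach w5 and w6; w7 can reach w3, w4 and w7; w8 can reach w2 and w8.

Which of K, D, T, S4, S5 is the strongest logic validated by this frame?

S5

Serial (axiom D): yes — every world has a successor (e.g. w0 R w0).
Reflexive (axiom T): yes — every world is R-related to itself.
Transitive (axiom 4): yes — every two-step R-path is closed by a direct edge.
Euclidean (axiom 5): yes — any two successors of a common world are R-related.
So F validates K, D, T, S4, S5. The strongest is S5.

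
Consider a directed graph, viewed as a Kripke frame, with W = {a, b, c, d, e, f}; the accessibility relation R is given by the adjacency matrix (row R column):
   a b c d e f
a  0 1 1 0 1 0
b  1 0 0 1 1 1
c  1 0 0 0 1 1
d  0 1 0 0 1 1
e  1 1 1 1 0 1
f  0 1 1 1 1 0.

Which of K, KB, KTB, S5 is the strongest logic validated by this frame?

KB

Symmetric (axiom B): yes — every pair in R has its reverse in R.
Reflexive (axiom T): no — a is not related to itself.
Euclidean (axiom 5): no — a R b and a R c, but not b R c.
So F validates K, KB; KTB would additionally require R to be reflexive. The strongest is KB.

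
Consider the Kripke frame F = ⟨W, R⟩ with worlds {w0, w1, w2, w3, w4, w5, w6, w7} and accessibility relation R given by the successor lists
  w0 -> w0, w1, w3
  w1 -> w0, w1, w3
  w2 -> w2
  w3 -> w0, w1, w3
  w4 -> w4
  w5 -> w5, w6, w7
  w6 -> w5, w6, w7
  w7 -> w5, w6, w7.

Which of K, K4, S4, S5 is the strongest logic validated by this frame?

Transitive (axiom 4): yes — every two-step R-path is closed by a direct edge.
Reflexive (axiom T): yes — every world is R-related to itself.
Euclidean (axiom 5): yes — any two successors of a common world are R-related.
So F validates K, K4, S4, S5. The strongest is S5.

S5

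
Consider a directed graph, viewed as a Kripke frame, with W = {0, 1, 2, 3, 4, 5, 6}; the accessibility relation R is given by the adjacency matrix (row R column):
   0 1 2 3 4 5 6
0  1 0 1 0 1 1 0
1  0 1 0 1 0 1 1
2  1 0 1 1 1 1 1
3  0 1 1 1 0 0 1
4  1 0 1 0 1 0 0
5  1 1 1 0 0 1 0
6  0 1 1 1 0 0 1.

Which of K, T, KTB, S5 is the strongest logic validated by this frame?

KTB

Reflexive (axiom T): yes — every world is R-related to itself.
Symmetric (axiom B): yes — every pair in R has its reverse in R.
Euclidean (axiom 5): no — 0 R 4 and 0 R 5, but not 4 R 5.
So F validates K, T, KTB; S5 would additionally require R to be Euclidean. The strongest is KTB.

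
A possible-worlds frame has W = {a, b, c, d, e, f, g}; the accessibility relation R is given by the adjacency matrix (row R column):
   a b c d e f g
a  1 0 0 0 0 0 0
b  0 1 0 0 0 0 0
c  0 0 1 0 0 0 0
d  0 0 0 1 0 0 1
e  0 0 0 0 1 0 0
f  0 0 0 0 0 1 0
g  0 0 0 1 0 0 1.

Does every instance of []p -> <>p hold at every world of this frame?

By correspondence theory, D is valid on a frame iff R is serial.
Serial: yes — every world has a successor (e.g. a R a).

Yes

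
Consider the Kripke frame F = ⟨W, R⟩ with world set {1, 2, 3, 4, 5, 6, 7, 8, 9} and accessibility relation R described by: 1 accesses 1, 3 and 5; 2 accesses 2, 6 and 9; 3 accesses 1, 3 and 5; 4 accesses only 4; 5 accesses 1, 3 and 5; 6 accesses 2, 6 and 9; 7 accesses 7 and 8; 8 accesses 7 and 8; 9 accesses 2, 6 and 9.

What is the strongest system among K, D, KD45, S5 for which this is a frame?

S5

Serial (axiom D): yes — every world has a successor (e.g. 1 R 1).
Euclidean (axiom 5): yes — any two successors of a common world are R-related.
Transitive (axiom 4): yes — every two-step R-path is closed by a direct edge.
Reflexive (axiom T): yes — every world is R-related to itself.
So F validates K, D, KD45, S5. The strongest is S5.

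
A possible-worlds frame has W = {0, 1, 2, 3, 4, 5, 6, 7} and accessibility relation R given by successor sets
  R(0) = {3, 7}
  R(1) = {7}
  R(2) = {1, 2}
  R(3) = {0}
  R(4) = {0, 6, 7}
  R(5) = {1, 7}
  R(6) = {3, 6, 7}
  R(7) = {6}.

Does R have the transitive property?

No

Transitive: no — 0 R 7 and 7 R 6, but not 0 R 6.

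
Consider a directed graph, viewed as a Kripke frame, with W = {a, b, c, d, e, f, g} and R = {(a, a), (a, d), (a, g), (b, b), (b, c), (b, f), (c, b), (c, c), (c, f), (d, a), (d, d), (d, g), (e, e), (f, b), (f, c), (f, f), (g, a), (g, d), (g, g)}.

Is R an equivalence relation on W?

Yes

Reflexive: yes — every world is R-related to itself.
Symmetric: yes — every pair in R has its reverse in R.
Transitive: yes — every two-step R-path is closed by a direct edge.
So R is an equivalence relation.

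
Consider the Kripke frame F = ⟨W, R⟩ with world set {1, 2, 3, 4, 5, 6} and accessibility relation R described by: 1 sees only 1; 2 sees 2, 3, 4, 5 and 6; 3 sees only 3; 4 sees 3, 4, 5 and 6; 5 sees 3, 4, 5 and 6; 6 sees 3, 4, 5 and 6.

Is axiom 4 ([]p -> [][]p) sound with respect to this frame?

Axiom 4 corresponds to the accessibility relation being transitive.
Transitive: yes — every two-step R-path is closed by a direct edge.

Yes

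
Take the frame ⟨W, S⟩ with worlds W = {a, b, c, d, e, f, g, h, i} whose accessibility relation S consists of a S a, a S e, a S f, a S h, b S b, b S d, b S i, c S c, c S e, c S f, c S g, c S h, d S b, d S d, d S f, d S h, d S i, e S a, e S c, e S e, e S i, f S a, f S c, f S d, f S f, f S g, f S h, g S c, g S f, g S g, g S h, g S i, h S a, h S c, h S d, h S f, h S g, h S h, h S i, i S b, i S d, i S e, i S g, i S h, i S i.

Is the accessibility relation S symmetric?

Yes

Symmetric: yes — every pair in S has its reverse in S.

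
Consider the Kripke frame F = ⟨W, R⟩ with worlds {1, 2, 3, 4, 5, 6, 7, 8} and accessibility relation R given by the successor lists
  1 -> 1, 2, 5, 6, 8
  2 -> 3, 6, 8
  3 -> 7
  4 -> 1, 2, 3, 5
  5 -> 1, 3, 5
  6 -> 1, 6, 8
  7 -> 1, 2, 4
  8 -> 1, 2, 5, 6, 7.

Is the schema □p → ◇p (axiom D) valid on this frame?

Axiom D corresponds to the accessibility relation being serial.
Serial: yes — every world has a successor (e.g. 1 R 1).

Yes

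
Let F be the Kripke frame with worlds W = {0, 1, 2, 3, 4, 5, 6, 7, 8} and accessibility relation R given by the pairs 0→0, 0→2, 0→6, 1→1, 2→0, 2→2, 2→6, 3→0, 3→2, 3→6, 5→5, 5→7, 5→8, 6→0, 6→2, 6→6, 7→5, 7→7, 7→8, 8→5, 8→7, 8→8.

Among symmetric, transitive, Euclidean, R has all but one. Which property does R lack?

Symmetric: no — 3 R 0 but not 0 R 3.
Transitive: yes — every two-step R-path is closed by a direct edge.
Euclidean: yes — any two successors of a common world are R-related.
Only symmetric fails.

symmetric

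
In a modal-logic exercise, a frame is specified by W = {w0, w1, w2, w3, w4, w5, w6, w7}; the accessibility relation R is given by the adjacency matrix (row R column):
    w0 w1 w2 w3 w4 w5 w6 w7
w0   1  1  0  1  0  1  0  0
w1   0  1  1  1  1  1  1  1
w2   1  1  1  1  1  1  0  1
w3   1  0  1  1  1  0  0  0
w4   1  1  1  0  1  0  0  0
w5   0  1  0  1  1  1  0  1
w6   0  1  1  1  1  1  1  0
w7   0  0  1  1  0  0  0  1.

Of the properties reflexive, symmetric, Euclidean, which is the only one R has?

Reflexive: yes — every world is R-related to itself.
Symmetric: no — w0 R w1 but not w1 R w0.
Euclidean: no — w0 R w3 and w0 R w1, but not w3 R w1.
Only reflexive holds.

reflexive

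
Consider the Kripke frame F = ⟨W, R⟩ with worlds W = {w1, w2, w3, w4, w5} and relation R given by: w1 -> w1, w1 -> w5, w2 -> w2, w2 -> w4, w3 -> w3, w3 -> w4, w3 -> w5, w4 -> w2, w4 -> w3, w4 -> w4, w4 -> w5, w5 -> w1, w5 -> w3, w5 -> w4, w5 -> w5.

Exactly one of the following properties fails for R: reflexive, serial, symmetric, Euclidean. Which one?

Reflexive: yes — every world is R-related to itself.
Serial: yes — every world has a successor (e.g. w1 R w1).
Symmetric: yes — every pair in R has its reverse in R.
Euclidean: no — w4 R w2 and w4 R w3, but not w2 R w3.
Only Euclidean fails.

Euclidean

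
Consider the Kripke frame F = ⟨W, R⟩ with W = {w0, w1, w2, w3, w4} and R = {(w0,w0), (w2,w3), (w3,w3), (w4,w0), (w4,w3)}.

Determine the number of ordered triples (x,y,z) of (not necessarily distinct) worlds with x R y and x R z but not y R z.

2

Enumerating: (w4,w0,w3), (w4,w3,w0).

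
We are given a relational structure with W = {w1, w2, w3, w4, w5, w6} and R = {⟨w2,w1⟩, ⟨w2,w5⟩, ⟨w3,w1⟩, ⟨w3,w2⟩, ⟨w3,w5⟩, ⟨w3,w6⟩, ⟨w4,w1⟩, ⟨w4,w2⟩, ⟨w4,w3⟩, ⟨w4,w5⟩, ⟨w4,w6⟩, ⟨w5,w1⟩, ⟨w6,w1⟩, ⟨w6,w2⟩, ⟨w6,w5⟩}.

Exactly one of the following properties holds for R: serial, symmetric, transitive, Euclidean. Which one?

transitive

Serial: no — w1 has no R-successor.
Symmetric: no — w2 R w1 but not w1 R w2.
Transitive: yes — every two-step R-path is closed by a direct edge.
Euclidean: no — w2 R w1 and w2 R w5, but not w1 R w5.
Only transitive holds.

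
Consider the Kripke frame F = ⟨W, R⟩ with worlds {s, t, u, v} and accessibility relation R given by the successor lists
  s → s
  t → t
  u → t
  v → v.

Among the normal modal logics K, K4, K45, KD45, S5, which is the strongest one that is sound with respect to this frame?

KD45

Transitive (axiom 4): yes — every two-step R-path is closed by a direct edge.
Euclidean (axiom 5): yes — any two successors of a common world are R-related.
Serial (axiom D): yes — every world has a successor (e.g. s R s).
Reflexive (axiom T): no — u is not related to itself.
So F validates K, K4, K45, KD45; S5 would additionally require R to be reflexive. The strongest is KD45.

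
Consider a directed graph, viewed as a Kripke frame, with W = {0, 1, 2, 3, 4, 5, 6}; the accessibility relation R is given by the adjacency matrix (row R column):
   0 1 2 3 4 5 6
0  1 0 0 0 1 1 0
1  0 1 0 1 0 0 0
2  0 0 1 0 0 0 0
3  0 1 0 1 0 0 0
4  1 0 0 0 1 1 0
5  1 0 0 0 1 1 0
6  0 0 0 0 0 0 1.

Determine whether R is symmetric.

Yes

Symmetric: yes — every pair in R has its reverse in R.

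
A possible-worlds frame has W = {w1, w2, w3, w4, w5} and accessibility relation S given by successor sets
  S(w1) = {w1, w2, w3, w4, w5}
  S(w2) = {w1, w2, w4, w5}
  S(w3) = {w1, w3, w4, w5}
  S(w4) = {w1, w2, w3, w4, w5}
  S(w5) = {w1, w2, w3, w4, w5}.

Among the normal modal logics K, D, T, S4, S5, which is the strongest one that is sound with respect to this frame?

T

Serial (axiom D): yes — every world has a successor (e.g. w1 S w1).
Reflexive (axiom T): yes — every world is S-related to itself.
Transitive (axiom 4): no — w2 S w1 and w1 S w3, but not w2 S w3.
Euclidean (axiom 5): no — w1 S w2 and w1 S w3, but not w2 S w3.
So F validates K, D, T; S4 would additionally require S to be transitive. The strongest is T.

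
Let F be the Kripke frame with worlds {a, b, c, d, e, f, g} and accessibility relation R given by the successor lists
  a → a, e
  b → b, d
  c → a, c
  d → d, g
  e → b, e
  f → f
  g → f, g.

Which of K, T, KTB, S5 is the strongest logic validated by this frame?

Reflexive (axiom T): yes — every world is R-related to itself.
Symmetric (axiom B): no — a R e but not e R a.
Euclidean (axiom 5): no — a R e and a R a, but not e R a.
So F validates K, T; KTB would additionally require R to be symmetric. The strongest is T.

T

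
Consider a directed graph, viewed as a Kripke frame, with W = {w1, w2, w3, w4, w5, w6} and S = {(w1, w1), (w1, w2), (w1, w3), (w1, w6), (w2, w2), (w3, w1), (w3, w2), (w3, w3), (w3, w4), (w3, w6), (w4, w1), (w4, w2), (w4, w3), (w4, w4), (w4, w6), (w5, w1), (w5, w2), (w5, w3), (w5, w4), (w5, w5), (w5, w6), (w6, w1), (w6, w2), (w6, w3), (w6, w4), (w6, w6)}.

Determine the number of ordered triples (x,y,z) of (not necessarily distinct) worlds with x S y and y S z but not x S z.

Enumerating: (w1,w3,w4), (w1,w6,w4).

2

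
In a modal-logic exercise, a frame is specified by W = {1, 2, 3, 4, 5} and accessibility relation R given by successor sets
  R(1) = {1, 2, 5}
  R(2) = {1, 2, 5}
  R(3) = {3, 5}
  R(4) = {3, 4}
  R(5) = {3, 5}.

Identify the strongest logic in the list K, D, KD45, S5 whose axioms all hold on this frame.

Serial (axiom D): yes — every world has a successor (e.g. 1 R 1).
Euclidean (axiom 5): no — 1 R 5 and 1 R 2, but not 5 R 2.
Transitive (axiom 4): no — 1 R 5 and 5 R 3, but not 1 R 3.
Reflexive (axiom T): yes — every world is R-related to itself.
So F validates K, D; KD45 would additionally require R to be Euclidean and transitive. The strongest is D.

D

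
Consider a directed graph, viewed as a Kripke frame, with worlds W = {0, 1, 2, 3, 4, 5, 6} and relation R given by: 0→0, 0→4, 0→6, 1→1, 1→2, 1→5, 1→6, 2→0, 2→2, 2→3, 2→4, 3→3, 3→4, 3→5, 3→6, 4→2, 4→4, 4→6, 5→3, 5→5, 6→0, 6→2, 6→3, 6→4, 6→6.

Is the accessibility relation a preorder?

No

Reflexive: yes — every world is R-related to itself.
Transitive: no — 0 R 4 and 4 R 2, but not 0 R 2.
So R is not a preorder.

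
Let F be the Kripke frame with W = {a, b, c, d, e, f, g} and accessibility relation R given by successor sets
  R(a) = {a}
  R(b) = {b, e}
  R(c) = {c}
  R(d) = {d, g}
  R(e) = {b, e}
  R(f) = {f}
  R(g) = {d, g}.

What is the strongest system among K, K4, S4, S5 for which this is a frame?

S5

Transitive (axiom 4): yes — every two-step R-path is closed by a direct edge.
Reflexive (axiom T): yes — every world is R-related to itself.
Euclidean (axiom 5): yes — any two successors of a common world are R-related.
So F validates K, K4, S4, S5. The strongest is S5.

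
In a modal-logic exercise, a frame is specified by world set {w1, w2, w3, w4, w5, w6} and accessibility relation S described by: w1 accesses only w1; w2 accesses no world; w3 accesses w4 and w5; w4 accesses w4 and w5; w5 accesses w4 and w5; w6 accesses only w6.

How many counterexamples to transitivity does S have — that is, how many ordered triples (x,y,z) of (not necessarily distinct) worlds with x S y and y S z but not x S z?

0

S is transitive; there are no such tuples.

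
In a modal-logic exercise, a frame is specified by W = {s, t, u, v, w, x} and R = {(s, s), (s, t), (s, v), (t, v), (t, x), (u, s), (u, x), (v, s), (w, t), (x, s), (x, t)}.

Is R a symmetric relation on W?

No

Symmetric: no — s R t but not t R s.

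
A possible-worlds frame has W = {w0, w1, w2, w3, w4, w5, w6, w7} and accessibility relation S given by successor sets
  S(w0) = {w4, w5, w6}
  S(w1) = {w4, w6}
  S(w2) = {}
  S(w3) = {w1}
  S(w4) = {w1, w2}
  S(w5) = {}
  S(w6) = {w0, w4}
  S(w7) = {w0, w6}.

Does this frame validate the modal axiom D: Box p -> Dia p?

No

Axiom D corresponds to the accessibility relation being serial.
Serial: no — w2 has no S-successor.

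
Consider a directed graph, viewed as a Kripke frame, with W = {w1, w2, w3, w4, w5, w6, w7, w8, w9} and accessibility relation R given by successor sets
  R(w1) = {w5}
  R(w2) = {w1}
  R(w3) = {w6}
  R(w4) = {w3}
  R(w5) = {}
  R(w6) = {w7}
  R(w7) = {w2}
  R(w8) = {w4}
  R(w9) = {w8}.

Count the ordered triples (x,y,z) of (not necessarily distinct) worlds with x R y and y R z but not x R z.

Enumerating: (w2,w1,w5), (w3,w6,w7), (w4,w3,w6), (w6,w7,w2), (w7,w2,w1), (w8,w4,w3), (w9,w8,w4).

7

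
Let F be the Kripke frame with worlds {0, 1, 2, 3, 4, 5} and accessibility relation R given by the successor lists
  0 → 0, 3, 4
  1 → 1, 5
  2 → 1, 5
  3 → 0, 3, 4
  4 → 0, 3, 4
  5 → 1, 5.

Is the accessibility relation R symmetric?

No

Symmetric: no — 2 R 1 but not 1 R 2.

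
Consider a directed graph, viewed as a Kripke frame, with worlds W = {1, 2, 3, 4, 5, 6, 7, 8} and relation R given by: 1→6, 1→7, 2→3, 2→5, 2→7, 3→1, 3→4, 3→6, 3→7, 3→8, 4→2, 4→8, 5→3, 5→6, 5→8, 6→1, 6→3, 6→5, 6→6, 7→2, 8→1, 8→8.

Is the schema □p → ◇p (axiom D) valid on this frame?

Yes

The schema D characterises exactly the serial frames.
Serial: yes — every world has a successor (e.g. 1 R 6).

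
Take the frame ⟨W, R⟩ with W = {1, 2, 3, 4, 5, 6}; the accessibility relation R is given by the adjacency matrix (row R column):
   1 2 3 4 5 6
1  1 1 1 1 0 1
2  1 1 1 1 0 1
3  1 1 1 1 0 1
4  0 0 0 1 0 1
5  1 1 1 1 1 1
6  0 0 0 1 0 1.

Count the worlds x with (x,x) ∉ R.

0

R is reflexive; there are no such worlds.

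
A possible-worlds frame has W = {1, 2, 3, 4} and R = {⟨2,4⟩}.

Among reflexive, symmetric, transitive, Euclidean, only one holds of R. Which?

transitive

Reflexive: no — 1 is not related to itself.
Symmetric: no — 2 R 4 but not 4 R 2.
Transitive: yes — every two-step R-path is closed by a direct edge.
Euclidean: no — 2 R 4 and 2 R 4, but not 4 R 4.
Only transitive holds.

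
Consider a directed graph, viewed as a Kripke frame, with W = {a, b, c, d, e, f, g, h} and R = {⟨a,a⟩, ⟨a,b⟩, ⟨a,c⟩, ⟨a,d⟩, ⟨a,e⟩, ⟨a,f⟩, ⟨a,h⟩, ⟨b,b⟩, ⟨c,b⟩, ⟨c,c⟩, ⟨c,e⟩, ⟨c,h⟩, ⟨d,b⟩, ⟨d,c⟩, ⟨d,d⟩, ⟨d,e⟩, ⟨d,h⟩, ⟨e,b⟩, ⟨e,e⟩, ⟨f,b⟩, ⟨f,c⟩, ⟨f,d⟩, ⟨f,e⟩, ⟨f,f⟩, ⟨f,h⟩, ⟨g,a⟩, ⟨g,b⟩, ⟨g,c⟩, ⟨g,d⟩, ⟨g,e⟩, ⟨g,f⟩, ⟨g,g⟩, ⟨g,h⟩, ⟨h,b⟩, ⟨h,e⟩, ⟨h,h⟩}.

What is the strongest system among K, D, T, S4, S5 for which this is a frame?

Serial (axiom D): yes — every world has a successor (e.g. a R a).
Reflexive (axiom T): yes — every world is R-related to itself.
Transitive (axiom 4): yes — every two-step R-path is closed by a direct edge.
Euclidean (axiom 5): no — a R b and a R c, but not b R c.
So F validates K, D, T, S4; S5 would additionally require R to be Euclidean. The strongest is S4.

S4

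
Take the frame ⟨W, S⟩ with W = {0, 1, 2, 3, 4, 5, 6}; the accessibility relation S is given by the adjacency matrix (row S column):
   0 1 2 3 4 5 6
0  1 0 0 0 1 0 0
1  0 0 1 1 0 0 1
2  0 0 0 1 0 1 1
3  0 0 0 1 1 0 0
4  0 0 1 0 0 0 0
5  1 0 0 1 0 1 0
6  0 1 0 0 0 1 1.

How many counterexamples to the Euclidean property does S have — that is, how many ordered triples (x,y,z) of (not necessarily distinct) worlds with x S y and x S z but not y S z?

Enumerating: (0,4,0), (0,4,4), (1,2,2), (1,3,2), (1,3,6), (1,6,2), (1,6,3), (2,3,5), (2,3,6), (2,5,6), (2,6,3), (3,4,3), … and 10 more.
Total: 22.

22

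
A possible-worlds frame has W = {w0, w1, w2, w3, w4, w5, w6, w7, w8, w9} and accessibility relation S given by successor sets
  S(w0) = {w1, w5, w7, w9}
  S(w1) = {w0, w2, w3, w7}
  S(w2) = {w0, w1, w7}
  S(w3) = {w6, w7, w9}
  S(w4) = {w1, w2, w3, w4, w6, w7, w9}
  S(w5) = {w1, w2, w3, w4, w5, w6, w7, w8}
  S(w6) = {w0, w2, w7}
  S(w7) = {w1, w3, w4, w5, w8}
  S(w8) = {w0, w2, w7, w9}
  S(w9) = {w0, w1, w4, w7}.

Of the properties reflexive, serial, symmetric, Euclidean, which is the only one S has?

serial

Reflexive: no — w0 is not related to itself.
Serial: yes — every world has a successor (e.g. w0 S w1).
Symmetric: no — w0 S w5 but not w5 S w0.
Euclidean: no — w0 S w1 and w0 S w5, but not w1 S w5.
Only serial holds.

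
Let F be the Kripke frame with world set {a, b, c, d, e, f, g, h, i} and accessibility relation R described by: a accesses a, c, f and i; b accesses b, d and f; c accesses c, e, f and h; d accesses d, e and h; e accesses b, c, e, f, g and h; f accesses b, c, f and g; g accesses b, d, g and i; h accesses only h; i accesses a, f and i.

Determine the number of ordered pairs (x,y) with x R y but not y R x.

15

Enumerating: (a,c), (a,f), (b,d), (c,h), (d,e), (d,h), (e,b), (e,f), (e,g), (e,h), (f,g), (g,b), (g,d), (g,i), (i,f).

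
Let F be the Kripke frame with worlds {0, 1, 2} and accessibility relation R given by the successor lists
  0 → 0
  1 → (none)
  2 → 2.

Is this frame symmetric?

Symmetric: yes — every pair in R has its reverse in R.

Yes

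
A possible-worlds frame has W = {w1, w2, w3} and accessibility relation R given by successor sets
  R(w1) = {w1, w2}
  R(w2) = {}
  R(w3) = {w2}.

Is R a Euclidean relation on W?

Euclidean: no — w1 R w2 and w1 R w1, but not w2 R w1.

No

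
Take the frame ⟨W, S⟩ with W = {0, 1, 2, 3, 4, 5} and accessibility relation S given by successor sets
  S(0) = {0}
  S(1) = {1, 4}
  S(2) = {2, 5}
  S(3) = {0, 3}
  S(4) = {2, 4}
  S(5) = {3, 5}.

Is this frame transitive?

No

Transitive: no — 1 S 4 and 4 S 2, but not 1 S 2.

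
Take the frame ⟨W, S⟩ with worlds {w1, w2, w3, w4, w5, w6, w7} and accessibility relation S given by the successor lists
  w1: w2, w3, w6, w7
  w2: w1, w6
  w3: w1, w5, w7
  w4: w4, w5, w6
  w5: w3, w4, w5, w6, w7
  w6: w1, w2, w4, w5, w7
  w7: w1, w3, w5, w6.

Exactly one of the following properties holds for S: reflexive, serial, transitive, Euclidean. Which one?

serial

Reflexive: no — w1 is not related to itself.
Serial: yes — every world has a successor (e.g. w1 S w2).
Transitive: no — w1 S w3 and w3 S w5, but not w1 S w5.
Euclidean: no — w1 S w2 and w1 S w3, but not w2 S w3.
Only serial holds.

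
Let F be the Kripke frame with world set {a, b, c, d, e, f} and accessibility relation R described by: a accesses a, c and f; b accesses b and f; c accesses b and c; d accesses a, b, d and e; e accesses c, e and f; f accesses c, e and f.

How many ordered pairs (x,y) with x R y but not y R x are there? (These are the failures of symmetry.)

Enumerating: (a,c), (a,f), (b,f), (c,b), (d,a), (d,b), (d,e), (e,c), (f,c).

9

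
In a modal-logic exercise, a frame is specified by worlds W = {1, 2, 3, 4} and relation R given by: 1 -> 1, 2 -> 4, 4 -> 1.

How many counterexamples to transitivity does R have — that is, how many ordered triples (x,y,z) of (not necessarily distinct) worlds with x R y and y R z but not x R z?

1

Enumerating: (2,4,1).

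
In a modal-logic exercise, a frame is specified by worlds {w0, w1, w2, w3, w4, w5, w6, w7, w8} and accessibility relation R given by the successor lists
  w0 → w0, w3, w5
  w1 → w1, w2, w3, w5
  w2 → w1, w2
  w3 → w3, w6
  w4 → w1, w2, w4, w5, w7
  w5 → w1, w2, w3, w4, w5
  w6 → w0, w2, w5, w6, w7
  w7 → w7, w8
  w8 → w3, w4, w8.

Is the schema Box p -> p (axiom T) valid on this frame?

Yes

Axiom T corresponds to the accessibility relation being reflexive.
Reflexive: yes — every world is R-related to itself.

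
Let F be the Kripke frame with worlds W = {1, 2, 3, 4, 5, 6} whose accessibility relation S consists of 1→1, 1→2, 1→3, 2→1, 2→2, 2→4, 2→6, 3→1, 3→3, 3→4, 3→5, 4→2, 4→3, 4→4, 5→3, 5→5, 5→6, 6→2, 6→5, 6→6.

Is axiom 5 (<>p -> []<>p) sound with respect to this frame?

Axiom 5 corresponds to the accessibility relation being Euclidean.
Euclidean: no — 1 S 2 and 1 S 3, but not 2 S 3.

No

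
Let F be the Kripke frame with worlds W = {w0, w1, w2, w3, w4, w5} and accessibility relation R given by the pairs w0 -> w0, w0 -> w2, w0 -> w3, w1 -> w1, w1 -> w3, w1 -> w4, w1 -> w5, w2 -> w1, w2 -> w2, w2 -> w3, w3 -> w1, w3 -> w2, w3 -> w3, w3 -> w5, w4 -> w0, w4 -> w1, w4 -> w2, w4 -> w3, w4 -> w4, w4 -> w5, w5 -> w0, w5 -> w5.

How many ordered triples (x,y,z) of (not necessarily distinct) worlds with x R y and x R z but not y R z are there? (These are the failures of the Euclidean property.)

Enumerating: (w0,w2,w0), (w0,w3,w0), (w1,w3,w4), (w1,w5,w1), (w1,w5,w3), (w1,w5,w4), (w2,w1,w2), (w3,w1,w2), (w3,w2,w5), (w3,w5,w1), (w3,w5,w2), (w3,w5,w3), … and 15 more.
Total: 27.

27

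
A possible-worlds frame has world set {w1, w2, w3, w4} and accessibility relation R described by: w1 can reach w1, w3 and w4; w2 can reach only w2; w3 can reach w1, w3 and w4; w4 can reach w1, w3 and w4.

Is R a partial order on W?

Reflexive: yes — every world is R-related to itself.
Transitive: yes — every two-step R-path is closed by a direct edge.
Antisymmetric: no — w1 R w3 and w3 R w1 with w1 ≠ w3.
So R is not a partial order.

No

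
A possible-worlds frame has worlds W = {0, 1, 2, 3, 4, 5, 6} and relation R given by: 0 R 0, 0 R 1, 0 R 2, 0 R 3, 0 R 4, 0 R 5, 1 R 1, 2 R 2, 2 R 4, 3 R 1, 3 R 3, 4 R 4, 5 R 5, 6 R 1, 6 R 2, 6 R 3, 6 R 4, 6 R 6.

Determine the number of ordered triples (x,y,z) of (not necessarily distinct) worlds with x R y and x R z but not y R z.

Enumerating: (0,1,0), (0,1,2), (0,1,3), (0,1,4), (0,1,5), (0,2,0), (0,2,1), (0,2,3), (0,2,5), (0,3,0), (0,3,2), (0,3,4), … and 27 more.
Total: 39.

39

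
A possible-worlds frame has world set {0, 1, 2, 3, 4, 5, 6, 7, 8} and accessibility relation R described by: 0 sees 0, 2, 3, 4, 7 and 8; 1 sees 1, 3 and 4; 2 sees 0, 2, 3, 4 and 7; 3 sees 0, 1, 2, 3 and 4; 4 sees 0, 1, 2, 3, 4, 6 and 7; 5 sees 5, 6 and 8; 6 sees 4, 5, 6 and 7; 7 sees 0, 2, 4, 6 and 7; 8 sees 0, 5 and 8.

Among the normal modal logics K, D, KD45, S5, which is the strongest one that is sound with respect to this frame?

Serial (axiom D): yes — every world has a successor (e.g. 0 R 0).
Euclidean (axiom 5): no — 0 R 2 and 0 R 8, but not 2 R 8.
Transitive (axiom 4): no — 0 R 3 and 3 R 1, but not 0 R 1.
Reflexive (axiom T): yes — every world is R-related to itself.
So F validates K, D; KD45 would additionally require R to be Euclidean and transitive. The strongest is D.

D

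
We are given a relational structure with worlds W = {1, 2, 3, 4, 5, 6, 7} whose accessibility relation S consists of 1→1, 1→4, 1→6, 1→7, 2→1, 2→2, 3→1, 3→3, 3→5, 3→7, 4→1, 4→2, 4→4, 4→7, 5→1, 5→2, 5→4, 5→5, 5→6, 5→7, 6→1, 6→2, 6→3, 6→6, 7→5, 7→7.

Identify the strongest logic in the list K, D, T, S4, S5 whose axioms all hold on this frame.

T

Serial (axiom D): yes — every world has a successor (e.g. 1 S 1).
Reflexive (axiom T): yes — every world is S-related to itself.
Transitive (axiom 4): no — 1 S 4 and 4 S 2, but not 1 S 2.
Euclidean (axiom 5): no — 1 S 4 and 1 S 6, but not 4 S 6.
So F validates K, D, T; S4 would additionally require S to be transitive. The strongest is T.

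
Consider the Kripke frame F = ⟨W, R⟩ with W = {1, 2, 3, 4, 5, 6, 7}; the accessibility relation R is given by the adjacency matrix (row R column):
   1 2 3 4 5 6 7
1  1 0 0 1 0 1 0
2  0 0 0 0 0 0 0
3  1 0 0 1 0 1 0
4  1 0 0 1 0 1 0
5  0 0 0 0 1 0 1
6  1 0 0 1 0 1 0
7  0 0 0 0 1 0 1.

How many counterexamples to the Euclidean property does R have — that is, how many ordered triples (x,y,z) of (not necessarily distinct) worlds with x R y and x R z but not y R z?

R is Euclidean; there are no such tuples.

0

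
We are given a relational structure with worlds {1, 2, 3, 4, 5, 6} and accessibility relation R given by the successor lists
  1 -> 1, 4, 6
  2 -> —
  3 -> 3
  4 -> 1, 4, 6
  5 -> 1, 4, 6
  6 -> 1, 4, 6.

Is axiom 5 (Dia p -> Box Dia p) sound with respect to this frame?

Yes

Axiom 5 corresponds to the accessibility relation being Euclidean.
Euclidean: yes — any two successors of a common world are R-related.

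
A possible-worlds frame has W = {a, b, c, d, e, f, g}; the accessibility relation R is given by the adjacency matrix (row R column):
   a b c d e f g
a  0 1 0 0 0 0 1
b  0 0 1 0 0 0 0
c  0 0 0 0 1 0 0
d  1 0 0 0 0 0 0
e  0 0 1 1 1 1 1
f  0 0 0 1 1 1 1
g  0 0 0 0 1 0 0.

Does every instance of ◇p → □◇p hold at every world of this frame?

By correspondence theory, 5 is valid on a frame iff R is Euclidean.
Euclidean: no — a R b and a R g, but not b R g.

No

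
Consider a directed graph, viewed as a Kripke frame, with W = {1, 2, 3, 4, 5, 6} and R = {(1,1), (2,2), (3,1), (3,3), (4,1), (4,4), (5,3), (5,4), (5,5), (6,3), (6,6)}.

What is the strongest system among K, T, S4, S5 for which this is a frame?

Reflexive (axiom T): yes — every world is R-related to itself.
Transitive (axiom 4): no — 5 R 3 and 3 R 1, but not 5 R 1.
Euclidean (axiom 5): no — 5 R 3 and 5 R 4, but not 3 R 4.
So F validates K, T; S4 would additionally require R to be transitive. The strongest is T.

T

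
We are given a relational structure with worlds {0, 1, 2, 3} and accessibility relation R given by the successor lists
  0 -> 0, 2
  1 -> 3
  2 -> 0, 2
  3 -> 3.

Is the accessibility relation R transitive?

Transitive: yes — every two-step R-path is closed by a direct edge.

Yes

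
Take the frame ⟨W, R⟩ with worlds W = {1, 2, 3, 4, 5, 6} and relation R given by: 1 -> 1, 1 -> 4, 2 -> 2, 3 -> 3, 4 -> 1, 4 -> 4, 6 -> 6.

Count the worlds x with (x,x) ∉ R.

Enumerating: 5.

1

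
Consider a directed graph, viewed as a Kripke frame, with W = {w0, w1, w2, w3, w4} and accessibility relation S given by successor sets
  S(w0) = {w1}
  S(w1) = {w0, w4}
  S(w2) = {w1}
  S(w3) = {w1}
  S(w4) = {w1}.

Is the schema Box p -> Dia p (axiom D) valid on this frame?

Yes

The schema D characterises exactly the serial frames.
Serial: yes — every world has a successor (e.g. w0 S w1).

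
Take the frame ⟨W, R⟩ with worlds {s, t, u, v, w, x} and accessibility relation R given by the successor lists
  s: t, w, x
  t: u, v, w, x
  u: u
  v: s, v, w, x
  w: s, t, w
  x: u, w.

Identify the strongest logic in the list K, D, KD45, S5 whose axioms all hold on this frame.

Serial (axiom D): yes — every world has a successor (e.g. s R t).
Euclidean (axiom 5): no — s R w and s R x, but not w R x.
Transitive (axiom 4): no — s R t and t R u, but not s R u.
Reflexive (axiom T): no — s is not related to itself.
So F validates K, D; KD45 would additionally require R to be Euclidean and transitive. The strongest is D.

D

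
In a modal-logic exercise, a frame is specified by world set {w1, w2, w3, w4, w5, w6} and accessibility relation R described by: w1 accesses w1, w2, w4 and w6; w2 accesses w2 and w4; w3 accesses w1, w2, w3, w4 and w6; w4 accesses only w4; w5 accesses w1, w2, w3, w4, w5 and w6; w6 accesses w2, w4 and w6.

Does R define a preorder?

Yes

Reflexive: yes — every world is R-related to itself.
Transitive: yes — every two-step R-path is closed by a direct edge.
So R is a preorder.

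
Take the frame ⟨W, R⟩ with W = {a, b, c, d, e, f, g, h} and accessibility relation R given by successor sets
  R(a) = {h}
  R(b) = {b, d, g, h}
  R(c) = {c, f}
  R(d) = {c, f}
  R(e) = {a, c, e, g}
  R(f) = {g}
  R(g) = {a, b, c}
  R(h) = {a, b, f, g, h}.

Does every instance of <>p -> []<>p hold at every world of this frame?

No

By correspondence theory, 5 is valid on a frame iff R is Euclidean.
Euclidean: no — b R d and b R g, but not d R g.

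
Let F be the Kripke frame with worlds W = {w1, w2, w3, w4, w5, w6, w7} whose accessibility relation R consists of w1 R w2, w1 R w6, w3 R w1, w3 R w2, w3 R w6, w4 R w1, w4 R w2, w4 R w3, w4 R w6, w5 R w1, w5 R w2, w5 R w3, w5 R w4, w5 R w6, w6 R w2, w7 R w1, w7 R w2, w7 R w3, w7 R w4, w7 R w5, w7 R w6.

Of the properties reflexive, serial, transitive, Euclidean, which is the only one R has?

transitive

Reflexive: no — w1 is not related to itself.
Serial: no — w2 has no R-successor.
Transitive: yes — every two-step R-path is closed by a direct edge.
Euclidean: no — w1 R w2 and w1 R w6, but not w2 R w6.
Only transitive holds.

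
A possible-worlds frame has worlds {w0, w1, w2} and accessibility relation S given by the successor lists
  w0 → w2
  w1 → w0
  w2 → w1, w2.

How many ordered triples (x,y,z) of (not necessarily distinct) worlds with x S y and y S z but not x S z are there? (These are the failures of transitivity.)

3

Enumerating: (w0,w2,w1), (w1,w0,w2), (w2,w1,w0).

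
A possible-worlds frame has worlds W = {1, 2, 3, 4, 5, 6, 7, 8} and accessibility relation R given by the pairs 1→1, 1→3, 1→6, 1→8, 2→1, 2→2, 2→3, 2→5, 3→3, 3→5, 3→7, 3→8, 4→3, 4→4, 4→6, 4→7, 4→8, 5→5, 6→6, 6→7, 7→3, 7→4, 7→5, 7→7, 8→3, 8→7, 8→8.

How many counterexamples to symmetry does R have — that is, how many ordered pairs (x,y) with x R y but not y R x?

Enumerating: (1,3), (1,6), (1,8), (2,1), (2,3), (2,5), (3,5), (4,3), (4,6), (4,8), (6,7), (7,5), (8,7).

13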